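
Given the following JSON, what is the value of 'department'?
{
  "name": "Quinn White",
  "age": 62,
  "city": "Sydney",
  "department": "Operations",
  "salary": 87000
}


Looking up field 'department'
Value: Operations

Operations


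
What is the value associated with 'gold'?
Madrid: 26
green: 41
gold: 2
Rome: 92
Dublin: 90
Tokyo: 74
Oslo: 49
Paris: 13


Looking up key 'gold'
Value: 2

2


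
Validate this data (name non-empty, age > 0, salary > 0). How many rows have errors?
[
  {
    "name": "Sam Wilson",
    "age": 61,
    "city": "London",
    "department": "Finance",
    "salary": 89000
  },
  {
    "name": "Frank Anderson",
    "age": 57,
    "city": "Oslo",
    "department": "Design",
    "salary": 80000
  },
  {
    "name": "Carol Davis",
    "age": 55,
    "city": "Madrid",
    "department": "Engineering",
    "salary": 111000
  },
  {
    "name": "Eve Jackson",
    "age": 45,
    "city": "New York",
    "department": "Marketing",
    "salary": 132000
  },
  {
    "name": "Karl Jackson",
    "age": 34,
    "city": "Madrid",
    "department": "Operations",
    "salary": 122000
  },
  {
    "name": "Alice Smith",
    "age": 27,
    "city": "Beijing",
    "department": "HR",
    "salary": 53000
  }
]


Validating 6 records:
Rules: name non-empty, age > 0, salary > 0

  Row 1 (Sam Wilson): OK
  Row 2 (Frank Anderson): OK
  Row 3 (Carol Davis): OK
  Row 4 (Eve Jackson): OK
  Row 5 (Karl Jackson): OK
  Row 6 (Alice Smith): OK

Total errors: 0

0 errors


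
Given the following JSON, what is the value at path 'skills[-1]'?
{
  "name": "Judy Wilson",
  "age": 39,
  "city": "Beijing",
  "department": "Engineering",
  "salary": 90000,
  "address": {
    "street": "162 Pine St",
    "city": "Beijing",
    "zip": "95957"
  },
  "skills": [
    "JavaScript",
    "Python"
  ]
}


Query: skills[-1]
Path: skills -> last element
Value: Python

Python


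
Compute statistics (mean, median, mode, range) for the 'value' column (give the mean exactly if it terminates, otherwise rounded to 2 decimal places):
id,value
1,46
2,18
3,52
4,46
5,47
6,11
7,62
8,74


Data: [46, 18, 52, 46, 47, 11, 62, 74]
Count: 8
Sum: 356
Mean: 356/8 = 44.5
Sorted: [11, 18, 46, 46, 47, 52, 62, 74]
Median: 46.5
Mode: 46 (2 times)
Range: 74 - 11 = 63
Min: 11, Max: 74

mean=44.5, median=46.5, mode=46, range=63


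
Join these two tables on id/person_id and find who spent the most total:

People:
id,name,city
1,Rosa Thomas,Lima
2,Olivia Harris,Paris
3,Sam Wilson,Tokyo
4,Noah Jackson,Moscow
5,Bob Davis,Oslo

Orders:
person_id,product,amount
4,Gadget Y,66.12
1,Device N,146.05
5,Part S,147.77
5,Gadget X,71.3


Join on: people.id = orders.person_id

Joined rows:
  Noah Jackson (Moscow) bought Gadget Y for $66.12
  Rosa Thomas (Lima) bought Device N for $146.05
  Bob Davis (Oslo) bought Part S for $147.77
  Bob Davis (Oslo) bought Gadget X for $71.3

Total per person:
  Bob Davis: $219.07
  Rosa Thomas: $146.05
  Noah Jackson: $66.12

Top spender: Bob Davis ($219.07)

Bob Davis ($219.07)


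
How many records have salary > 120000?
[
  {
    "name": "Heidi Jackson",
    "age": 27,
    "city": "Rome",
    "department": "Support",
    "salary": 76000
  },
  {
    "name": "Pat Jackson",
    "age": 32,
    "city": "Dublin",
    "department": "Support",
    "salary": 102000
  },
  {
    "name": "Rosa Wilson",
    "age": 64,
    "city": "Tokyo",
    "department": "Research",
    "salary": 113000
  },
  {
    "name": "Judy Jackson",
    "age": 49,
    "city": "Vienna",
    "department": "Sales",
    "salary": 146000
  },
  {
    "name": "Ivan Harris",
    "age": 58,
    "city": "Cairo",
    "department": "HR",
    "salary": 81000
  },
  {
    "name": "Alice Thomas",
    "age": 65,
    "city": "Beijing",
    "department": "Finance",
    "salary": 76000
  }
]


Data: 6 records
Condition: salary > 120000

Checking each record:
  Heidi Jackson: 76000
  Pat Jackson: 102000
  Rosa Wilson: 113000
  Judy Jackson: 146000 MATCH
  Ivan Harris: 81000
  Alice Thomas: 76000

Count: 1

1


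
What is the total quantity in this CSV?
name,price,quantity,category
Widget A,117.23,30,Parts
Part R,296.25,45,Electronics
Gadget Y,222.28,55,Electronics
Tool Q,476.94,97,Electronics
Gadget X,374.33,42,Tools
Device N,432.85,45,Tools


Computing total quantity:
Values: [30, 45, 55, 97, 42, 45]
Sum = 314

314


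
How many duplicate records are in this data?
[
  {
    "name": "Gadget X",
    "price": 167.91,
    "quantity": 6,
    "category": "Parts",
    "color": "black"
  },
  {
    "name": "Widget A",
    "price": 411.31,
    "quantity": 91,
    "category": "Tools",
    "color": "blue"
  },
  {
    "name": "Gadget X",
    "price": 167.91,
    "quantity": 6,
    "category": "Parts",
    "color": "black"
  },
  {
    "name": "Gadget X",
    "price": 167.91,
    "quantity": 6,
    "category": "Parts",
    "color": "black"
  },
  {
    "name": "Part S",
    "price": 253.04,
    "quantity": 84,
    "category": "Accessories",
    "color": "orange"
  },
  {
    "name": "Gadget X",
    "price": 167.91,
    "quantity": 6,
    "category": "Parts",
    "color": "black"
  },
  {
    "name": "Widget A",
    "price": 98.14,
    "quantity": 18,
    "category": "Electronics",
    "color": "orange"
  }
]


Checking 7 records for duplicates:

  Row 1: Gadget X ($167.91, qty 6)
  Row 2: Widget A ($411.31, qty 91)
  Row 3: Gadget X ($167.91, qty 6) <-- DUPLICATE
  Row 4: Gadget X ($167.91, qty 6) <-- DUPLICATE
  Row 5: Part S ($253.04, qty 84)
  Row 6: Gadget X ($167.91, qty 6) <-- DUPLICATE
  Row 7: Widget A ($98.14, qty 18)

Duplicates found: 3
Unique records: 4

3 duplicates, 4 unique


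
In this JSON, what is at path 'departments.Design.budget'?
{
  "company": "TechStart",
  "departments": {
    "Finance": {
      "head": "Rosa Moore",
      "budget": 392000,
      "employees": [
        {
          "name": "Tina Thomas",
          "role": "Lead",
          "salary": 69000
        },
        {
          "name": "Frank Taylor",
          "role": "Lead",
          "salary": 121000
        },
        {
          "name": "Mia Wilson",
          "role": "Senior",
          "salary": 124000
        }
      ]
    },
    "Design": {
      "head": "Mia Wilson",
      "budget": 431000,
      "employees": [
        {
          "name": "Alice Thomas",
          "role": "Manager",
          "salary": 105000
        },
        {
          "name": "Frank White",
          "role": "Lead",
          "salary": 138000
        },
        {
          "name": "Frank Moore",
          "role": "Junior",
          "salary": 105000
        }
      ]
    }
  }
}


Path: departments.Design.budget

Navigate:
  -> departments
  -> Design
  -> budget = 431000

431000


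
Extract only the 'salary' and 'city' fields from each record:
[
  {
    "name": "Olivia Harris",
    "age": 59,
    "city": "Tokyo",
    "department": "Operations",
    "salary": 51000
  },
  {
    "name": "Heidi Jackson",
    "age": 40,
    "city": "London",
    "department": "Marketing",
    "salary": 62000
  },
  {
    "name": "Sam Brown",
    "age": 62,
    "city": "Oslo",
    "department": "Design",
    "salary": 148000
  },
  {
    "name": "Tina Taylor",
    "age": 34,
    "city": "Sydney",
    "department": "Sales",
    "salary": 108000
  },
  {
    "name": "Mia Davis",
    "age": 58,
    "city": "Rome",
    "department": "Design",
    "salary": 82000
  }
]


Original: 5 records with fields: name, age, city, department, salary
Keep: ['salary', 'city']
Drop: ['name', 'age', 'department']
Result: 5 records, 2 fields each

[
  {
    "salary": 51000,
    "city": "Tokyo"
  },
  {
    "salary": 62000,
    "city": "London"
  },
  {
    "salary": 148000,
    "city": "Oslo"
  },
  {
    "salary": 108000,
    "city": "Sydney"
  },
  {
    "salary": 82000,
    "city": "Rome"
  }
]


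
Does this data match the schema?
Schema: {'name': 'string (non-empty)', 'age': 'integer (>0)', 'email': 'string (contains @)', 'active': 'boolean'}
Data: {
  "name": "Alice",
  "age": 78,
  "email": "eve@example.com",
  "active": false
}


Validating each field against schema:
  name: OK (non-empty string)
  age: OK (positive integer)
  email: OK (string with @)
  active: OK (boolean)

Result: VALID

VALID


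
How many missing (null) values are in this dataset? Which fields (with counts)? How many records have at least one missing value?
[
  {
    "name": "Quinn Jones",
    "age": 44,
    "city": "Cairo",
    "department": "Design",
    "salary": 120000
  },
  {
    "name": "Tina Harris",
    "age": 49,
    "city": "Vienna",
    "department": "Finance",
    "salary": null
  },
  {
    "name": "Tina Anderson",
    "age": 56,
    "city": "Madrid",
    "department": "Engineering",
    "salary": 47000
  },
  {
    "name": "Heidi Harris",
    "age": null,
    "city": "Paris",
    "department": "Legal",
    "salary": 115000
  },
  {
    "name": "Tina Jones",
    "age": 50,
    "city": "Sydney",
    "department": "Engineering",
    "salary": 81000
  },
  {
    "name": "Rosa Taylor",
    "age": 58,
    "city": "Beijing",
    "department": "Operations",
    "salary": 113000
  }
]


Checking for missing (null) values in 6 records:

  Quinn Jones: complete
  Tina Harris: salary
  Tina Anderson: complete
  Heidi Harris: age
  Tina Jones: complete
  Rosa Taylor: complete

Per field:
  name: 0 missing
  age: 1 missing
  city: 0 missing
  department: 0 missing
  salary: 1 missing

Total missing values: 2
Records with any missing: 2

2 missing values (age: 1, salary: 1); 2 incomplete records


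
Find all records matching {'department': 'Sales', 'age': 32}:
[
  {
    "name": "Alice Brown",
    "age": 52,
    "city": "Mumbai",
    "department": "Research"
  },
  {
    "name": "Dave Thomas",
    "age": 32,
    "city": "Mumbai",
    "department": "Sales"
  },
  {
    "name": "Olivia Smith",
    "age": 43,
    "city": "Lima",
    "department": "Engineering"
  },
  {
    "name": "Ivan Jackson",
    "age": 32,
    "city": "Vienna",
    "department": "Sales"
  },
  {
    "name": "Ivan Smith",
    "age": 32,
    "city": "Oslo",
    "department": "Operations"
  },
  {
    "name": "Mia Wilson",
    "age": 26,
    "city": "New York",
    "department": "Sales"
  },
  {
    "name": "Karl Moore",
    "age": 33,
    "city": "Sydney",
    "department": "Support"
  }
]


Search criteria: {'department': 'Sales', 'age': 32}

Checking 7 records:
  Alice Brown: {department: Research, age: 52}
  Dave Thomas: {department: Sales, age: 32} <-- MATCH
  Olivia Smith: {department: Engineering, age: 43}
  Ivan Jackson: {department: Sales, age: 32} <-- MATCH
  Ivan Smith: {department: Operations, age: 32}
  Mia Wilson: {department: Sales, age: 26}
  Karl Moore: {department: Support, age: 33}

Matches: ["Dave Thomas", "Ivan Jackson"]

["Dave Thomas", "Ivan Jackson"]


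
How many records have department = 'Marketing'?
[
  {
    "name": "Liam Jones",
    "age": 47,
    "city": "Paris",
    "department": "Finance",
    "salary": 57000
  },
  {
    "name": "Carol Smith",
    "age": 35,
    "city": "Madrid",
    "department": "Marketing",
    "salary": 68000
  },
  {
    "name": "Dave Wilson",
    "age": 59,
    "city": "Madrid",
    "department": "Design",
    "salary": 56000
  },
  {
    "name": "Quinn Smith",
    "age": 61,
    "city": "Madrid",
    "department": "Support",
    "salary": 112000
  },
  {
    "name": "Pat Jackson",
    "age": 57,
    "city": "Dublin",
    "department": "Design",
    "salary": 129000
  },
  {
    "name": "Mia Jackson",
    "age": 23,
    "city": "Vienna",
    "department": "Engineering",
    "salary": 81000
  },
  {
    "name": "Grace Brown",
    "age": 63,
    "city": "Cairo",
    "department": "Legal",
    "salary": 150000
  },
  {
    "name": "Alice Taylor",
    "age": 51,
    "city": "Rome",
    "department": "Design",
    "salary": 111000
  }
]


Data: 8 records
Condition: department = 'Marketing'

Checking each record:
  Liam Jones: Finance
  Carol Smith: Marketing MATCH
  Dave Wilson: Design
  Quinn Smith: Support
  Pat Jackson: Design
  Mia Jackson: Engineering
  Grace Brown: Legal
  Alice Taylor: Design

Count: 1

1


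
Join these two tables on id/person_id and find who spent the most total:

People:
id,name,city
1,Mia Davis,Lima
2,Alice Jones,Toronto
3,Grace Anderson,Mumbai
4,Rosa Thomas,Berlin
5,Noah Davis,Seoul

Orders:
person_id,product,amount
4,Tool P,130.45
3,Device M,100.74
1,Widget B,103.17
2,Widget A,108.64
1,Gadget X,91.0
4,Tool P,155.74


Join on: people.id = orders.person_id

Joined rows:
  Rosa Thomas (Berlin) bought Tool P for $130.45
  Grace Anderson (Mumbai) bought Device M for $100.74
  Mia Davis (Lima) bought Widget B for $103.17
  Alice Jones (Toronto) bought Widget A for $108.64
  Mia Davis (Lima) bought Gadget X for $91.0
  Rosa Thomas (Berlin) bought Tool P for $155.74

Total per person:
  Rosa Thomas: $286.19
  Mia Davis: $194.17
  Alice Jones: $108.64
  Grace Anderson: $100.74

Top spender: Rosa Thomas ($286.19)

Rosa Thomas ($286.19)


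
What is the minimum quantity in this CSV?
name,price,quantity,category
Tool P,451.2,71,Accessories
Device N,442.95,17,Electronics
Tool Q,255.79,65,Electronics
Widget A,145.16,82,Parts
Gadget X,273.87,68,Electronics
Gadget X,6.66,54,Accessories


Computing minimum quantity:
Values: [71, 17, 65, 82, 68, 54]
Min = 17

17


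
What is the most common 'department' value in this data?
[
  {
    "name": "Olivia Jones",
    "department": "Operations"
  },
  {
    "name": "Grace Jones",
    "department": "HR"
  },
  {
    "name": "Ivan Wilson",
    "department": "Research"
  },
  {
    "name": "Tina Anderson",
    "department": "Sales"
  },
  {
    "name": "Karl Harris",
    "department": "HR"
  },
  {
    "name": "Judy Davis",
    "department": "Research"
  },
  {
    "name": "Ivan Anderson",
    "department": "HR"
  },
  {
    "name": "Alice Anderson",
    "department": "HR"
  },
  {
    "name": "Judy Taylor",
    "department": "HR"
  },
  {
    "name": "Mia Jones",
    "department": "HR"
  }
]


Counting 'department' values across 10 records:

  HR: 6 ######
  Research: 2 ##
  Operations: 1 #
  Sales: 1 #

Most common: HR (6 times)

HR (6 times)


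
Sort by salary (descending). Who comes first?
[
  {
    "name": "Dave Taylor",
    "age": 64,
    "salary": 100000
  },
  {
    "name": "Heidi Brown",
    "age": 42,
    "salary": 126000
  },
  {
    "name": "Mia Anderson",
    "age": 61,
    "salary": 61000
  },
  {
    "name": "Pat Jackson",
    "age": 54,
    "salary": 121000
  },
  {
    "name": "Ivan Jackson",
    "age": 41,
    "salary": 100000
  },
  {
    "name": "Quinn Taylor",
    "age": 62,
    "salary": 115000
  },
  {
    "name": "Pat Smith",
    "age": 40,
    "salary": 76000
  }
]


Sort by: salary (descending)

Sorted order:
  1. Heidi Brown (salary = 126000)
  2. Pat Jackson (salary = 121000)
  3. Quinn Taylor (salary = 115000)
  4. Dave Taylor (salary = 100000)
  5. Ivan Jackson (salary = 100000)
  6. Pat Smith (salary = 76000)
  7. Mia Anderson (salary = 61000)

First: Heidi Brown

Heidi Brown


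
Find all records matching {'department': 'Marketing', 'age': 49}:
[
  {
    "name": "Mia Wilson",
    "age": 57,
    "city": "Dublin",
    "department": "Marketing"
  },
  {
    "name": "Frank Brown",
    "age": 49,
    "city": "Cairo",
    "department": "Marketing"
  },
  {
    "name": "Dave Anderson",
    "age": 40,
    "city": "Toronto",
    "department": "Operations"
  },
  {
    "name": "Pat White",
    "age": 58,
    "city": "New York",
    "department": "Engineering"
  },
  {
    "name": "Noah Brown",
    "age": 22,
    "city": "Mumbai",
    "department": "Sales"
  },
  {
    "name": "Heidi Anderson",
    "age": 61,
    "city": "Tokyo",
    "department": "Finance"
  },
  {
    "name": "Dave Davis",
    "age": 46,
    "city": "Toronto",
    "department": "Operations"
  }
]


Search criteria: {'department': 'Marketing', 'age': 49}

Checking 7 records:
  Mia Wilson: {department: Marketing, age: 57}
  Frank Brown: {department: Marketing, age: 49} <-- MATCH
  Dave Anderson: {department: Operations, age: 40}
  Pat White: {department: Engineering, age: 58}
  Noah Brown: {department: Sales, age: 22}
  Heidi Anderson: {department: Finance, age: 61}
  Dave Davis: {department: Operations, age: 46}

Matches: ["Frank Brown"]

["Frank Brown"]


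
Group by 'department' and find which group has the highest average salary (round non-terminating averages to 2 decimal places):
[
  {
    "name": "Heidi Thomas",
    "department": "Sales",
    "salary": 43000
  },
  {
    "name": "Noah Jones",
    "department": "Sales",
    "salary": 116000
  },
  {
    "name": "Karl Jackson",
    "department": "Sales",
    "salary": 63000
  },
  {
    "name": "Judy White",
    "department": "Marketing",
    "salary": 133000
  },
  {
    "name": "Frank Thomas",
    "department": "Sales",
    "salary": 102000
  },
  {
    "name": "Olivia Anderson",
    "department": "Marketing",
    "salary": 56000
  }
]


Group by: department

Groups:
  Marketing: 2 people, avg salary = 189000/2 = $94500
  Sales: 4 people, avg salary = 324000/4 = $81000

Highest average salary: Marketing ($94500)

Marketing ($94500)


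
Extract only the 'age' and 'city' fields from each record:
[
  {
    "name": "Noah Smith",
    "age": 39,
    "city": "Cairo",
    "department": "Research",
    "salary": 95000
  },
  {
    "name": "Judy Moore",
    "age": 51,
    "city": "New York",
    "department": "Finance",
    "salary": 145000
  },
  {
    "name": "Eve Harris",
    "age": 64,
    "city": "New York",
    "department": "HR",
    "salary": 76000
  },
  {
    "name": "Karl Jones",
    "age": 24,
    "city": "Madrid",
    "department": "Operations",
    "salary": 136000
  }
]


Original: 4 records with fields: name, age, city, department, salary
Keep: ['age', 'city']
Drop: ['name', 'department', 'salary']
Result: 4 records, 2 fields each

[
  {
    "age": 39,
    "city": "Cairo"
  },
  {
    "age": 51,
    "city": "New York"
  },
  {
    "age": 64,
    "city": "New York"
  },
  {
    "age": 24,
    "city": "Madrid"
  }
]


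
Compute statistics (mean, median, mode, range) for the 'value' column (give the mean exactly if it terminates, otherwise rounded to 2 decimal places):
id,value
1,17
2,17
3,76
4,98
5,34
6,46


Data: [17, 17, 76, 98, 34, 46]
Count: 6
Sum: 288
Mean: 288/6 = 48
Sorted: [17, 17, 34, 46, 76, 98]
Median: 40.0
Mode: 17 (2 times)
Range: 98 - 17 = 81
Min: 17, Max: 98

mean=48, median=40.0, mode=17, range=81


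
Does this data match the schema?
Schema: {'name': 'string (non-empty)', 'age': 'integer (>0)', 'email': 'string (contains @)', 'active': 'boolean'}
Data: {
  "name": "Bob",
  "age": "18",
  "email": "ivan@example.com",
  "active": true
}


Validating each field against schema:
  name: OK (non-empty string)
  age: FAIL ("18" is not an integer)
  email: OK (string with @)
  active: OK (boolean)

Result: INVALID (1 error: age)

INVALID (1 error: age)


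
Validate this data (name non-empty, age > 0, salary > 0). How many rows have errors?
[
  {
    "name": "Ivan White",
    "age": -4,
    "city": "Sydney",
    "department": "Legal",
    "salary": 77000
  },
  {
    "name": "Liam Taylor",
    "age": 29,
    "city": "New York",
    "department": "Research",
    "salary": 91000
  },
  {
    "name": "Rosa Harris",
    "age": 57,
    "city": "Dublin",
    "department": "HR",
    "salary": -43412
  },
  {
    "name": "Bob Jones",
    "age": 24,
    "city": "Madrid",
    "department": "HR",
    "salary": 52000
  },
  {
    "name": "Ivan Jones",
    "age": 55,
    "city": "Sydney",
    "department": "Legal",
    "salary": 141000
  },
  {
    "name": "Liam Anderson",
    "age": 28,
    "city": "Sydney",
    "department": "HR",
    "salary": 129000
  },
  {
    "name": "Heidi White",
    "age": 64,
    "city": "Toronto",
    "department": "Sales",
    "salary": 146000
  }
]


Validating 7 records:
Rules: name non-empty, age > 0, salary > 0

  Row 1 (Ivan White): negative age: -4
  Row 2 (Liam Taylor): OK
  Row 3 (Rosa Harris): negative salary: -43412
  Row 4 (Bob Jones): OK
  Row 5 (Ivan Jones): OK
  Row 6 (Liam Anderson): OK
  Row 7 (Heidi White): OK

Total errors: 2

2 errors


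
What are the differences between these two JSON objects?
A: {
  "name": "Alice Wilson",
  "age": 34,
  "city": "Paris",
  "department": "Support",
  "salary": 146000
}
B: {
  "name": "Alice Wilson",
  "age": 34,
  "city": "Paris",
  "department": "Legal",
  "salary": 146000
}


Comparing each field (in key order):
  name: same
  age: same
  city: same
  department: DIFFERENT
  salary: same
Differences:
  department: Support -> Legal

1 field(s) changed

1 change: department


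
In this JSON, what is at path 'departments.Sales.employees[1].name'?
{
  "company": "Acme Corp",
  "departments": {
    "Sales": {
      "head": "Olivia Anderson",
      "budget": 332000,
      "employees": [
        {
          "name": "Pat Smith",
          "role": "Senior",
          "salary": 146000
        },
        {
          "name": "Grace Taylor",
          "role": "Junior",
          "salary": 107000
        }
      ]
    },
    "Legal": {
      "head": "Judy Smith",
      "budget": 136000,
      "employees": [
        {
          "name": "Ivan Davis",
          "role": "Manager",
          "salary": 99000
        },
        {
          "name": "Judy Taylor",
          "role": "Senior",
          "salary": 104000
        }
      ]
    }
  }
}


Path: departments.Sales.employees[1].name

Navigate:
  -> departments
  -> Sales
  -> employees[1].name = 'Grace Taylor'

Grace Taylor


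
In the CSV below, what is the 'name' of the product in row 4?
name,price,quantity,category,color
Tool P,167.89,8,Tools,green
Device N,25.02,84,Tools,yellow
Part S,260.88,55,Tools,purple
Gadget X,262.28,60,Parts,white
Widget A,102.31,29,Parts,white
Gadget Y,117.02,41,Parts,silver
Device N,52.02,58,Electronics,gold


Query: Row 4 ('Gadget X'), column 'name'
Value: Gadget X

Gadget X


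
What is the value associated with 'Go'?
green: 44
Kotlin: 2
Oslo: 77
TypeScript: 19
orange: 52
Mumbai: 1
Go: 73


Looking up key 'Go'
Value: 73

73


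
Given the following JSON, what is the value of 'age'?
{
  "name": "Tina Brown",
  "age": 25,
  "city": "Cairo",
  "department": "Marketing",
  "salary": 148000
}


Looking up field 'age'
Value: 25

25


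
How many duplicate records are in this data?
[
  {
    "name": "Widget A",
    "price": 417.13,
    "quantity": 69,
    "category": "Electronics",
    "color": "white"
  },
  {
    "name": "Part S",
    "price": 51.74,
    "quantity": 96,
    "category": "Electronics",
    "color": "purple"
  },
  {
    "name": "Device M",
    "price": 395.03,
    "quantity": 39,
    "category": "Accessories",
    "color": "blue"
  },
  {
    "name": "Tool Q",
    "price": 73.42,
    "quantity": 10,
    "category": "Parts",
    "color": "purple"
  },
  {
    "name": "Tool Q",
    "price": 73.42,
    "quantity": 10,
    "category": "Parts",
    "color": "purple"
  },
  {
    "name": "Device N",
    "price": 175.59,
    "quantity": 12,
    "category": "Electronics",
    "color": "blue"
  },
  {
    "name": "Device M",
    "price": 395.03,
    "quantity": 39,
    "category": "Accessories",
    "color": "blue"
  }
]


Checking 7 records for duplicates:

  Row 1: Widget A ($417.13, qty 69)
  Row 2: Part S ($51.74, qty 96)
  Row 3: Device M ($395.03, qty 39)
  Row 4: Tool Q ($73.42, qty 10)
  Row 5: Tool Q ($73.42, qty 10) <-- DUPLICATE
  Row 6: Device N ($175.59, qty 12)
  Row 7: Device M ($395.03, qty 39) <-- DUPLICATE

Duplicates found: 2
Unique records: 5

2 duplicates, 5 unique


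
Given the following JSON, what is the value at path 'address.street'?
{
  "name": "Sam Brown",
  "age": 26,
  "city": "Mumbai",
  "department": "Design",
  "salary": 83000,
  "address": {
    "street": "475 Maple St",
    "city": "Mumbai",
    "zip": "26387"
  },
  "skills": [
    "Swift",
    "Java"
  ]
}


Query: address.street
Path: address -> street
Value: 475 Maple St

475 Maple St


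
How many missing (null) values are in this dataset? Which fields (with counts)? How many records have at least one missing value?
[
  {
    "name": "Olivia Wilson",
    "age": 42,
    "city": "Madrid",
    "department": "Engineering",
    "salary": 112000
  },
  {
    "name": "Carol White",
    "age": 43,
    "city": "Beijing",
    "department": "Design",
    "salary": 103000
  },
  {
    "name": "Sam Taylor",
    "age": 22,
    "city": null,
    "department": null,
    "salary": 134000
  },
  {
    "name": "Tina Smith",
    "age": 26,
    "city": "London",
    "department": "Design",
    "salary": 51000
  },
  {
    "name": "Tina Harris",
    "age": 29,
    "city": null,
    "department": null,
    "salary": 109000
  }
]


Checking for missing (null) values in 5 records:

  Olivia Wilson: complete
  Carol White: complete
  Sam Taylor: city, department
  Tina Smith: complete
  Tina Harris: city, department

Per field:
  name: 0 missing
  age: 0 missing
  city: 2 missing
  department: 2 missing
  salary: 0 missing

Total missing values: 4
Records with any missing: 2

4 missing values (city: 2, department: 2); 2 incomplete records


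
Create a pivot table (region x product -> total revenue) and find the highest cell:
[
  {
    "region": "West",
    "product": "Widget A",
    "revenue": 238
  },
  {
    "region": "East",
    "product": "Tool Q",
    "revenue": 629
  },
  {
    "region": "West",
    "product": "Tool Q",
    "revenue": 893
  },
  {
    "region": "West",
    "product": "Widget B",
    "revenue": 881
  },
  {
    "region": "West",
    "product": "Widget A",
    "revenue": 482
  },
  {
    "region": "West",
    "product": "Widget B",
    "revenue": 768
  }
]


Pivot: region (rows) x product (columns) -> total revenue

     Tool Q        Widget A      Widget B    
East           629             0             0  
West           893           720          1649  

Highest: West / Widget B = $1649

West / Widget B = $1649


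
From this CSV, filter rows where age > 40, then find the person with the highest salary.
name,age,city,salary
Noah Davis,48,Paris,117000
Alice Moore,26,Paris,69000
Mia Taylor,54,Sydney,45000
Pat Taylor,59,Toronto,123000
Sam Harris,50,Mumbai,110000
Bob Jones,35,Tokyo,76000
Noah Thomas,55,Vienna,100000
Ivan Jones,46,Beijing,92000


Filter: age > 40
Sort by: salary (descending)

Filtered records (6):
  Pat Taylor, age 59, salary $123000
  Noah Davis, age 48, salary $117000
  Sam Harris, age 50, salary $110000
  Noah Thomas, age 55, salary $100000
  Ivan Jones, age 46, salary $92000
  Mia Taylor, age 54, salary $45000

Highest salary: Pat Taylor ($123000)

Pat Taylor


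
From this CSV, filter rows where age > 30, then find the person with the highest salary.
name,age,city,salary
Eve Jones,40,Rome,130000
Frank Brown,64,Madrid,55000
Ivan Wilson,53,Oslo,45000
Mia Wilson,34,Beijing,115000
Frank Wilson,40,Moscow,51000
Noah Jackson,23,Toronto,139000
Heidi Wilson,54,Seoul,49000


Filter: age > 30
Sort by: salary (descending)

Filtered records (6):
  Eve Jones, age 40, salary $130000
  Mia Wilson, age 34, salary $115000
  Frank Brown, age 64, salary $55000
  Frank Wilson, age 40, salary $51000
  Heidi Wilson, age 54, salary $49000
  Ivan Wilson, age 53, salary $45000

Highest salary: Eve Jones ($130000)

Eve Jones


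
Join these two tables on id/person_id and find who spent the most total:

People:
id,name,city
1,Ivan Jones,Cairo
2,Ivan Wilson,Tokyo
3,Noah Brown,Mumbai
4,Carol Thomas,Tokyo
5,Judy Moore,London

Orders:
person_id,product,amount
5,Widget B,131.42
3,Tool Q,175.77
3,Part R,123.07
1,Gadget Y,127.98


Join on: people.id = orders.person_id

Joined rows:
  Judy Moore (London) bought Widget B for $131.42
  Noah Brown (Mumbai) bought Tool Q for $175.77
  Noah Brown (Mumbai) bought Part R for $123.07
  Ivan Jones (Cairo) bought Gadget Y for $127.98

Total per person:
  Noah Brown: $298.84
  Judy Moore: $131.42
  Ivan Jones: $127.98

Top spender: Noah Brown ($298.84)

Noah Brown ($298.84)


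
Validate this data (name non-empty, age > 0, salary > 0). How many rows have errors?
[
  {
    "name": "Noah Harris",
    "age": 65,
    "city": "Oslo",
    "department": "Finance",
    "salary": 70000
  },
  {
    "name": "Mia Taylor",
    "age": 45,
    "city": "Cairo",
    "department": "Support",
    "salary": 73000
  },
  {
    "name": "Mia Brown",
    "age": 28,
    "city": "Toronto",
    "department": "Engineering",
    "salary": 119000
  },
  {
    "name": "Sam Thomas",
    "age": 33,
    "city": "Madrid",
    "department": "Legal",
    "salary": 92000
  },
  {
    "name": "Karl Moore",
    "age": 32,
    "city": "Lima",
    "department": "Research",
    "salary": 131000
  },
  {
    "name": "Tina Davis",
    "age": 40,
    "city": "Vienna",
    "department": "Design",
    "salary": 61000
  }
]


Validating 6 records:
Rules: name non-empty, age > 0, salary > 0

  Row 1 (Noah Harris): OK
  Row 2 (Mia Taylor): OK
  Row 3 (Mia Brown): OK
  Row 4 (Sam Thomas): OK
  Row 5 (Karl Moore): OK
  Row 6 (Tina Davis): OK

Total errors: 0

0 errors


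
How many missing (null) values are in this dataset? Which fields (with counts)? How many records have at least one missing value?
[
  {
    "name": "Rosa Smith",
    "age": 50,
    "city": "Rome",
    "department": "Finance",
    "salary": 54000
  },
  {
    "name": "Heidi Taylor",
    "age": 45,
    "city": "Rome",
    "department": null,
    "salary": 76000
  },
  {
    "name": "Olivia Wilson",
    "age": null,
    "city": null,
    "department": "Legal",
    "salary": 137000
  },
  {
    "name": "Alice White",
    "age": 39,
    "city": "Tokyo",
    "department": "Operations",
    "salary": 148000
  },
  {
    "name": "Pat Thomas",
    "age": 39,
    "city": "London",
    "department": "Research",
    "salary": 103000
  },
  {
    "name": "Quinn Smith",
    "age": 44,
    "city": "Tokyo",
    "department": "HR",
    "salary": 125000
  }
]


Checking for missing (null) values in 6 records:

  Rosa Smith: complete
  Heidi Taylor: department
  Olivia Wilson: age, city
  Alice White: complete
  Pat Thomas: complete
  Quinn Smith: complete

Per field:
  name: 0 missing
  age: 1 missing
  city: 1 missing
  department: 1 missing
  salary: 0 missing

Total missing values: 3
Records with any missing: 2

3 missing values (age: 1, city: 1, department: 1); 2 incomplete records


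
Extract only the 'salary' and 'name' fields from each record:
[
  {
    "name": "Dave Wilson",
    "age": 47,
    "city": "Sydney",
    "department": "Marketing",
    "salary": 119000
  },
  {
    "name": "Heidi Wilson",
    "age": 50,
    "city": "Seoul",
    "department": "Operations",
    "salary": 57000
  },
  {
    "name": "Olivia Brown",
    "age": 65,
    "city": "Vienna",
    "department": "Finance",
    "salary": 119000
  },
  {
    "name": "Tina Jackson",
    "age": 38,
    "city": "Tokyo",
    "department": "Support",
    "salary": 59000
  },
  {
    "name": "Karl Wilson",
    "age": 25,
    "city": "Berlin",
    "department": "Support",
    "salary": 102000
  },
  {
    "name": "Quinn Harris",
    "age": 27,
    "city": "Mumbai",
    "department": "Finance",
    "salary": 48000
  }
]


Original: 6 records with fields: name, age, city, department, salary
Keep: ['salary', 'name']
Drop: ['age', 'city', 'department']
Result: 6 records, 2 fields each

[
  {
    "salary": 119000,
    "name": "Dave Wilson"
  },
  {
    "salary": 57000,
    "name": "Heidi Wilson"
  },
  {
    "salary": 119000,
    "name": "Olivia Brown"
  },
  {
    "salary": 59000,
    "name": "Tina Jackson"
  },
  {
    "salary": 102000,
    "name": "Karl Wilson"
  },
  {
    "salary": 48000,
    "name": "Quinn Harris"
  }
]


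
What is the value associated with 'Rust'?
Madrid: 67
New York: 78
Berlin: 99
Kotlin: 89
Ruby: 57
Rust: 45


Looking up key 'Rust'
Value: 45

45


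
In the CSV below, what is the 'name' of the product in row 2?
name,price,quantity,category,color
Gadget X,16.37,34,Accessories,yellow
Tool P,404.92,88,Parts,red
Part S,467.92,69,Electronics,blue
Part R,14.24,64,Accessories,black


Query: Row 2 ('Tool P'), column 'name'
Value: Tool P

Tool P


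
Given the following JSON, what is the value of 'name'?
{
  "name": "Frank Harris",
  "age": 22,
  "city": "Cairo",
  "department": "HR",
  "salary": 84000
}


Looking up field 'name'
Value: Frank Harris

Frank Harris


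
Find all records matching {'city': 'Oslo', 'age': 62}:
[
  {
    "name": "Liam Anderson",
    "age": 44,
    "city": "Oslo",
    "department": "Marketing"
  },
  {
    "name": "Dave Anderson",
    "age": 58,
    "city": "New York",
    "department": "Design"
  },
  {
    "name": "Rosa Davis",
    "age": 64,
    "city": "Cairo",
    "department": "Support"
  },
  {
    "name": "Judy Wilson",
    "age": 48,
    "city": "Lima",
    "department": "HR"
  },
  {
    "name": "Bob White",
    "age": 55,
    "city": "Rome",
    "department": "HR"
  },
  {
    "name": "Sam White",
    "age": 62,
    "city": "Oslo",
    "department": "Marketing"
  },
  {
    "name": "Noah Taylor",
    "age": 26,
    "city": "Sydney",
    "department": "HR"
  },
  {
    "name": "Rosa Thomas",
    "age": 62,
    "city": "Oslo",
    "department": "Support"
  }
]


Search criteria: {'city': 'Oslo', 'age': 62}

Checking 8 records:
  Liam Anderson: {city: Oslo, age: 44}
  Dave Anderson: {city: New York, age: 58}
  Rosa Davis: {city: Cairo, age: 64}
  Judy Wilson: {city: Lima, age: 48}
  Bob White: {city: Rome, age: 55}
  Sam White: {city: Oslo, age: 62} <-- MATCH
  Noah Taylor: {city: Sydney, age: 26}
  Rosa Thomas: {city: Oslo, age: 62} <-- MATCH

Matches: ["Sam White", "Rosa Thomas"]

["Sam White", "Rosa Thomas"]


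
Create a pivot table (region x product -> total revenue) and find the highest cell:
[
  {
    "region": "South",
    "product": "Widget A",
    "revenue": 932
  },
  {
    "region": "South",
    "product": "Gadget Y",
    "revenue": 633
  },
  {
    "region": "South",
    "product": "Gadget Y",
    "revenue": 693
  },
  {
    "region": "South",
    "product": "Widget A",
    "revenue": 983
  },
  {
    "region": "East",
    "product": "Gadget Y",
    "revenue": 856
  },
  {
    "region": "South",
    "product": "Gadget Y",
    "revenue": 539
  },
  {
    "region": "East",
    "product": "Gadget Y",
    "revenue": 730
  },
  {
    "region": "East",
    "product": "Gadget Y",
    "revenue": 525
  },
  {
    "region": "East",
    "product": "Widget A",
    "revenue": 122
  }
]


Pivot: region (rows) x product (columns) -> total revenue

     Gadget Y      Widget A    
East          2111           122  
South         1865          1915  

Highest: East / Gadget Y = $2111

East / Gadget Y = $2111


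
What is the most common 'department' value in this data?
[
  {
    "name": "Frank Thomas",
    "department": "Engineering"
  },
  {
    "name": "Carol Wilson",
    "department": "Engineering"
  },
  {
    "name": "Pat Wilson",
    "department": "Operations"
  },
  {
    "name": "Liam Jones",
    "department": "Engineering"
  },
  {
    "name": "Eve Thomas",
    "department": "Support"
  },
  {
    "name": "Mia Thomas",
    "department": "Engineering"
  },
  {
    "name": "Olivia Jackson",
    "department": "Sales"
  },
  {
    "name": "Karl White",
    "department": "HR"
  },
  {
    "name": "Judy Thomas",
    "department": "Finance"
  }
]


Counting 'department' values across 9 records:

  Engineering: 4 ####
  Operations: 1 #
  Support: 1 #
  Sales: 1 #
  HR: 1 #
  Finance: 1 #

Most common: Engineering (4 times)

Engineering (4 times)


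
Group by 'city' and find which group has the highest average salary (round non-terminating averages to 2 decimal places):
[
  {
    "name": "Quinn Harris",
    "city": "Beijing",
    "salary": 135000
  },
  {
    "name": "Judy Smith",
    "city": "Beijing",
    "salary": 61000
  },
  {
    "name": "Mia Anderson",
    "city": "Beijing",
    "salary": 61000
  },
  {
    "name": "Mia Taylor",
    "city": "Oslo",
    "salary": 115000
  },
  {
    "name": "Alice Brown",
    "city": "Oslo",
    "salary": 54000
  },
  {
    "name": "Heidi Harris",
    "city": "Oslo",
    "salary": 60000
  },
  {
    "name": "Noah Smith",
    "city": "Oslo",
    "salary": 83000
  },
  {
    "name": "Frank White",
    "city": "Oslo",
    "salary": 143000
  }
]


Group by: city

Groups:
  Beijing: 3 people, avg salary = 257000/3 ≈ $85666.67
  Oslo: 5 people, avg salary = 455000/5 = $91000

Highest average salary: Oslo ($91000)

Oslo ($91000)


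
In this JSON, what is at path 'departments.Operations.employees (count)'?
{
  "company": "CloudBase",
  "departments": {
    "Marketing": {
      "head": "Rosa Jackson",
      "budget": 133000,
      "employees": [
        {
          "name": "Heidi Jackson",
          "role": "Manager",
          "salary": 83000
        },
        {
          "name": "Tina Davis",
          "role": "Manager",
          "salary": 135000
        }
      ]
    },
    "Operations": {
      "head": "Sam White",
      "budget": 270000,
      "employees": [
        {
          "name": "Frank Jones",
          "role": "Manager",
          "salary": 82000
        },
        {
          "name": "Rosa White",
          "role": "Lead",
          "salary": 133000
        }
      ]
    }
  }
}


Path: departments.Operations.employees (count)

Navigate:
  -> departments
  -> Operations
  -> employees (array, length 2)

2


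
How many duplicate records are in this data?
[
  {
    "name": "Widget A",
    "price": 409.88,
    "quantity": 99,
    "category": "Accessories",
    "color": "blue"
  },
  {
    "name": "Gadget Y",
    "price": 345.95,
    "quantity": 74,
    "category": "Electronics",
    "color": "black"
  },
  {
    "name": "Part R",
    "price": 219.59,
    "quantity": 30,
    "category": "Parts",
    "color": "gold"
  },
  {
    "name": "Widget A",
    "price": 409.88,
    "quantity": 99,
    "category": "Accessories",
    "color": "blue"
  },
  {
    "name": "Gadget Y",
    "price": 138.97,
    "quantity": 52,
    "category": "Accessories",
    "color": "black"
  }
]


Checking 5 records for duplicates:

  Row 1: Widget A ($409.88, qty 99)
  Row 2: Gadget Y ($345.95, qty 74)
  Row 3: Part R ($219.59, qty 30)
  Row 4: Widget A ($409.88, qty 99) <-- DUPLICATE
  Row 5: Gadget Y ($138.97, qty 52)

Duplicates found: 1
Unique records: 4

1 duplicates, 4 unique


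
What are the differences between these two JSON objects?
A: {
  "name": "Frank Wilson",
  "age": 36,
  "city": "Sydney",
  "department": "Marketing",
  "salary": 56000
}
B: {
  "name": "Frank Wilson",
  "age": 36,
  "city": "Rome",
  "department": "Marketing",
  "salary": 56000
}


Comparing each field (in key order):
  name: same
  age: same
  city: DIFFERENT
  department: same
  salary: same
Differences:
  city: Sydney -> Rome

1 field(s) changed

1 change: city


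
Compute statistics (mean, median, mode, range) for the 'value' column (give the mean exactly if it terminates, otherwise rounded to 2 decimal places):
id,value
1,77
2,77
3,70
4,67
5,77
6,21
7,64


Data: [77, 77, 70, 67, 77, 21, 64]
Count: 7
Sum: 453
Mean: 453/7 ≈ 64.71 (rounded to 2 decimal places)
Sorted: [21, 64, 67, 70, 77, 77, 77]
Median: 70.0
Mode: 77 (3 times)
Range: 77 - 21 = 56
Min: 21, Max: 77

mean≈64.71, median=70.0, mode=77, range=56


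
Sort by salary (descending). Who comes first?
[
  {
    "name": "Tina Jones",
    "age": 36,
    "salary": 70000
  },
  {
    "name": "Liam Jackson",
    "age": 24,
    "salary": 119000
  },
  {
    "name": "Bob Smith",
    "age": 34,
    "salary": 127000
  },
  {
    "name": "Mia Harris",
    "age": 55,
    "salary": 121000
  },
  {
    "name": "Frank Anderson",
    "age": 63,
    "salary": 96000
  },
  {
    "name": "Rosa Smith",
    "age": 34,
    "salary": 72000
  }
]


Sort by: salary (descending)

Sorted order:
  1. Bob Smith (salary = 127000)
  2. Mia Harris (salary = 121000)
  3. Liam Jackson (salary = 119000)
  4. Frank Anderson (salary = 96000)
  5. Rosa Smith (salary = 72000)
  6. Tina Jones (salary = 70000)

First: Bob Smith

Bob Smith


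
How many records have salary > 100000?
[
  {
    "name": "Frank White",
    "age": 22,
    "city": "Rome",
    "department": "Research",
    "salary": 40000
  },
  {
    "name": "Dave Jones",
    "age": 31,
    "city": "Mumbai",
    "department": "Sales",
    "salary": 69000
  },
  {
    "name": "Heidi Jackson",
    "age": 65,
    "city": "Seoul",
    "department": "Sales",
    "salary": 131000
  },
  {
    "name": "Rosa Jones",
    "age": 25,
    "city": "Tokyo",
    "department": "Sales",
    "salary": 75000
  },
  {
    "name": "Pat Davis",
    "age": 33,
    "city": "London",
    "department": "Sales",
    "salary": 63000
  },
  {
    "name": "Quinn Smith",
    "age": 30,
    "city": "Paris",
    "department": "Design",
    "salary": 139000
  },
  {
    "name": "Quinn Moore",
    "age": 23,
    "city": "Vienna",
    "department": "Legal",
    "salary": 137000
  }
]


Data: 7 records
Condition: salary > 100000

Checking each record:
  Frank White: 40000
  Dave Jones: 69000
  Heidi Jackson: 131000 MATCH
  Rosa Jones: 75000
  Pat Davis: 63000
  Quinn Smith: 139000 MATCH
  Quinn Moore: 137000 MATCH

Count: 3

3
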